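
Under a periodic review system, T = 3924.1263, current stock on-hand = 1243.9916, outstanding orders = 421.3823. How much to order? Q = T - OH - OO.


Inventory position = OH + OO = 1243.9916 + 421.3823 = 1665.3739
Q = 3924.1263 - 1665.3739 = 2258.7524

2258.7524 units


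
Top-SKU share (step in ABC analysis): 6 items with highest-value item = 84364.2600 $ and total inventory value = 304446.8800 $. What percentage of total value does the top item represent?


Top item = 84364.2600
Total = 304446.8800
Percentage = 84364.2600 / 304446.8800 * 100 = 27.7107

27.7107%


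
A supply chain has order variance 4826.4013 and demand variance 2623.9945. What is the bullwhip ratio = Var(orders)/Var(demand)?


BW = 4826.4013 / 2623.9945 = 1.8393

1.8393


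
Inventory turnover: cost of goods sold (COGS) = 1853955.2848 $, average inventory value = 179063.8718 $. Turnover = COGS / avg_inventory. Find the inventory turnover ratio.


Turnover = 1853955.2848 / 179063.8718 = 10.3536

10.3536


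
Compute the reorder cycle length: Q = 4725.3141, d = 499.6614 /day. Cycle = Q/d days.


Cycle = 4725.3141 / 499.6614 = 9.4570

9.4570 days


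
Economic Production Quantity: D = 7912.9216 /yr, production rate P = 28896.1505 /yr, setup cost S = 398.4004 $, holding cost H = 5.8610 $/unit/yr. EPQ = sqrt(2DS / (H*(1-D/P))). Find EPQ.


1 - D/P = 1 - 0.2738 = 0.7262
H*(1-D/P) = 4.2560
2DS = 6305022.2612
EPQ = sqrt(1481434.9122) = 1217.1421

1217.1421 units


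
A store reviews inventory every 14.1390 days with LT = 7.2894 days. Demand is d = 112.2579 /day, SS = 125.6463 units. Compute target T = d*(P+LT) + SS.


P + LT = 21.4284
d*(P+LT) = 112.2579 * 21.4284 = 2405.5072
T = 2405.5072 + 125.6463 = 2531.1535

2531.1535 units


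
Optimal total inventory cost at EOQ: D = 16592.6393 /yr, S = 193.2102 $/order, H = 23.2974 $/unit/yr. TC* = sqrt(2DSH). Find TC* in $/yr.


2*D*S*H = 149376739.0387
TC* = sqrt(149376739.0387) = 12221.9777

12221.9777 $/yr


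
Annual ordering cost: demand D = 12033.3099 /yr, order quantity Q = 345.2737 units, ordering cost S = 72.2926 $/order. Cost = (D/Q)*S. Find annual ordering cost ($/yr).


Number of orders = D/Q = 34.8515
Cost = 34.8515 * 72.2926 = 2519.5063

2519.5063 $/yr


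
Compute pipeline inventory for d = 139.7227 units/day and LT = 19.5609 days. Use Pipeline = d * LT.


Pipeline = 139.7227 * 19.5609 = 2733.1018

2733.1018 units


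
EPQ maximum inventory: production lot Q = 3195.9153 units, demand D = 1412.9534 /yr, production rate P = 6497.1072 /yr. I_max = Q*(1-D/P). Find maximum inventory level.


D/P = 0.2175
1 - D/P = 0.7825
I_max = 3195.9153 * 0.7825 = 2500.8861

2500.8861 units


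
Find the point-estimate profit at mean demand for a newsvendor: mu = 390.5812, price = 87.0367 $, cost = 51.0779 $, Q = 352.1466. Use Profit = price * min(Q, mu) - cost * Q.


Sales at mu = min(352.1466, 390.5812) = 352.1466
Revenue = 87.0367 * 352.1466 = 30649.6780
Total cost = 51.0779 * 352.1466 = 17986.9088
Profit = 30649.6780 - 17986.9088 = 12662.7692

12662.7692 $


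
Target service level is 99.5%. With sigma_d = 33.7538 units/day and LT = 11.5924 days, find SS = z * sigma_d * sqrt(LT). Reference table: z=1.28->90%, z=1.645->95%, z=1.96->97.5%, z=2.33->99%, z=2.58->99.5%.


From the table, SL = 99.5% corresponds to z = 2.58
sqrt(LT) = sqrt(11.5924) = 3.4048
SS = 2.58 * 33.7538 * 3.4048 = 296.5030

296.5030 units


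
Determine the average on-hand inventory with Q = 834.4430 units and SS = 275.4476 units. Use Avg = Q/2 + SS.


Q/2 = 417.2215
Avg = 417.2215 + 275.4476 = 692.6691

692.6691 units


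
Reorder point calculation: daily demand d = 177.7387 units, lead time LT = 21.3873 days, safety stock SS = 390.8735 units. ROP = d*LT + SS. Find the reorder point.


d*LT = 177.7387 * 21.3873 = 3801.3509
ROP = 3801.3509 + 390.8735 = 4192.2244

4192.2244 units


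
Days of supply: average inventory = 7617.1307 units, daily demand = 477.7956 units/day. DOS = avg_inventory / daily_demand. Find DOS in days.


DOS = 7617.1307 / 477.7956 = 15.9422

15.9422 days


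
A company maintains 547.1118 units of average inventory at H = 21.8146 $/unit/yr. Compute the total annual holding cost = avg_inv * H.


Cost = 547.1118 * 21.8146 = 11935.0251

11935.0251 $/yr


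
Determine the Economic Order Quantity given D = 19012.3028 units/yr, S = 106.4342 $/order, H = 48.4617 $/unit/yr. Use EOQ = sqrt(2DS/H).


2*D*S = 2 * 19012.3028 * 106.4342 = 4047118.4774
2*D*S/H = 83511.6902
EOQ = sqrt(83511.6902) = 288.9839

288.9839 units


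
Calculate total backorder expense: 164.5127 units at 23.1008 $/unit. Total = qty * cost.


Total = 164.5127 * 23.1008 = 3800.3750

3800.3750 $


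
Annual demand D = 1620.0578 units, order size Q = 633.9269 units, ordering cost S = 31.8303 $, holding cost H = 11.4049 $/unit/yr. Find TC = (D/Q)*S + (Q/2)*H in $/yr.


Ordering cost = D*S/Q = 81.3452
Holding cost = Q*H/2 = 3614.9365
TC = 81.3452 + 3614.9365 = 3696.2817

3696.2817 $/yr


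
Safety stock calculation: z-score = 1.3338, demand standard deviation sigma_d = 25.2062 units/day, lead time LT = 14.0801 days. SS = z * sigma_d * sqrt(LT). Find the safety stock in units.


sqrt(LT) = sqrt(14.0801) = 3.7523
SS = 1.3338 * 25.2062 * 3.7523 = 126.1540

126.1540 units


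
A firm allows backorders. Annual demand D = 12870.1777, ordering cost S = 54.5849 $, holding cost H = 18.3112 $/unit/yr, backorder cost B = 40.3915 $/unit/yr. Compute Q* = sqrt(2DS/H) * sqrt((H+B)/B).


sqrt(2DS/H) = 277.0034
sqrt((H+B)/B) = 1.2055
Q* = 277.0034 * 1.2055 = 333.9406

333.9406 units


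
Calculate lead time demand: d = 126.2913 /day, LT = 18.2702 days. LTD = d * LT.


LTD = 126.2913 * 18.2702 = 2307.3673

2307.3673 units


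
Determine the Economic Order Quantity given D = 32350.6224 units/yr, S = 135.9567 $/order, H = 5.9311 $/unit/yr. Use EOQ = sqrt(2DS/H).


2*D*S = 2 * 32350.6224 * 135.9567 = 8796567.7289
2*D*S/H = 1483125.8500
EOQ = sqrt(1483125.8500) = 1217.8365

1217.8365 units


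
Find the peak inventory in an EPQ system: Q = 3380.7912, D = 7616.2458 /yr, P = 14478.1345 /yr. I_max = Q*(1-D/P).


D/P = 0.5261
1 - D/P = 0.4739
I_max = 3380.7912 * 0.4739 = 1602.3206

1602.3206 units


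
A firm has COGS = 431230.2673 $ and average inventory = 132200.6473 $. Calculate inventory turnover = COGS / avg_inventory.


Turnover = 431230.2673 / 132200.6473 = 3.2619

3.2619


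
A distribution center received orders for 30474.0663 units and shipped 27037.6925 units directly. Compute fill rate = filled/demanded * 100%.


FR = 27037.6925 / 30474.0663 * 100 = 88.7236

88.7236%


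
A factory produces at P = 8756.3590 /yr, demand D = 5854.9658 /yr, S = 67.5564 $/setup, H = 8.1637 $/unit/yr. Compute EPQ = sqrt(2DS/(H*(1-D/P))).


1 - D/P = 1 - 0.6687 = 0.3313
H*(1-D/P) = 2.7050
2DS = 791080.8231
EPQ = sqrt(292449.4371) = 540.7859

540.7859 units


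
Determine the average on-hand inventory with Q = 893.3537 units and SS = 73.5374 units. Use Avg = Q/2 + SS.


Q/2 = 446.6769
Avg = 446.6769 + 73.5374 = 520.2142

520.2142 units


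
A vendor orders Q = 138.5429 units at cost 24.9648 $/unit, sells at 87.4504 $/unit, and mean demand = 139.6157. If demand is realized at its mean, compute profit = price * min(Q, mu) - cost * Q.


Sales at mu = min(138.5429, 139.6157) = 138.5429
Revenue = 87.4504 * 138.5429 = 12115.6320
Total cost = 24.9648 * 138.5429 = 3458.6958
Profit = 12115.6320 - 3458.6958 = 8656.9362

8656.9362 $


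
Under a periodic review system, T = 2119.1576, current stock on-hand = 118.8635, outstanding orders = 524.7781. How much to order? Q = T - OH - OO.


Inventory position = OH + OO = 118.8635 + 524.7781 = 643.6416
Q = 2119.1576 - 643.6416 = 1475.5160

1475.5160 units


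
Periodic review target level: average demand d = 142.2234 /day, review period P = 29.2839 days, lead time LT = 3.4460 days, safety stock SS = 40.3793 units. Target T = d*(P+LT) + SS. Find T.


P + LT = 32.7299
d*(P+LT) = 142.2234 * 32.7299 = 4654.9577
T = 4654.9577 + 40.3793 = 4695.3370

4695.3370 units


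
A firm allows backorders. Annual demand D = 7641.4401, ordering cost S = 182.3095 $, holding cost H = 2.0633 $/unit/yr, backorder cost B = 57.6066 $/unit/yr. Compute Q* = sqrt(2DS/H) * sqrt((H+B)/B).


sqrt(2DS/H) = 1162.0533
sqrt((H+B)/B) = 1.0178
Q* = 1162.0533 * 1.0178 = 1182.6809

1182.6809 units


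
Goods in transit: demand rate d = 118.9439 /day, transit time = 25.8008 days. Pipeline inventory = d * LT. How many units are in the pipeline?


Pipeline = 118.9439 * 25.8008 = 3068.8478

3068.8478 units


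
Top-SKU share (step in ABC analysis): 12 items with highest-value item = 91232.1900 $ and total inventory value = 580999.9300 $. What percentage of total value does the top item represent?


Top item = 91232.1900
Total = 580999.9300
Percentage = 91232.1900 / 580999.9300 * 100 = 15.7026

15.7026%


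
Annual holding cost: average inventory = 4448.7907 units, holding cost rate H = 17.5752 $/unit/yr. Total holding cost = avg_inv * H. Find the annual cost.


Cost = 4448.7907 * 17.5752 = 78188.3863

78188.3863 $/yr


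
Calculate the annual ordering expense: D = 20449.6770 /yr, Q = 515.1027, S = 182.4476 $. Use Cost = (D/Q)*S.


Number of orders = D/Q = 39.7002
Cost = 39.7002 * 182.4476 = 7243.2051

7243.2051 $/yr


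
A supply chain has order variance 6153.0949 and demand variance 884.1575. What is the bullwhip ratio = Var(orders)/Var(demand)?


BW = 6153.0949 / 884.1575 = 6.9593

6.9593


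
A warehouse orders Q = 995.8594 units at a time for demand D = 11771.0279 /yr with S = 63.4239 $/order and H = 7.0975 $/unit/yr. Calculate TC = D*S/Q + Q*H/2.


Ordering cost = D*S/Q = 749.6686
Holding cost = Q*H/2 = 3534.0560
TC = 749.6686 + 3534.0560 = 4283.7246

4283.7246 $/yr


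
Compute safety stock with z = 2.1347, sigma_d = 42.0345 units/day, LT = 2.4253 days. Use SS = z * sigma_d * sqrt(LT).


sqrt(LT) = sqrt(2.4253) = 1.5573
SS = 2.1347 * 42.0345 * 1.5573 = 139.7415

139.7415 units


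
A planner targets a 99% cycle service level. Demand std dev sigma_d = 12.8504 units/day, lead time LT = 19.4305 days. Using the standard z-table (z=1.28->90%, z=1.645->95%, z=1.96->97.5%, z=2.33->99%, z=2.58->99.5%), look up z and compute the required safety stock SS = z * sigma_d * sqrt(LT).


From the table, SL = 99% corresponds to z = 2.33
sqrt(LT) = sqrt(19.4305) = 4.4080
SS = 2.33 * 12.8504 * 4.4080 = 131.9820

131.9820 units


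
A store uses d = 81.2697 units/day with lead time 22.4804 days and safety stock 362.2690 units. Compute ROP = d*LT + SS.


d*LT = 81.2697 * 22.4804 = 1826.9754
ROP = 1826.9754 + 362.2690 = 2189.2444

2189.2444 units


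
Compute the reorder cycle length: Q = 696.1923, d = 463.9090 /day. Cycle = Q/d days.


Cycle = 696.1923 / 463.9090 = 1.5007

1.5007 days


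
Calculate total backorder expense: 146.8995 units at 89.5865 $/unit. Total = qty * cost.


Total = 146.8995 * 89.5865 = 13160.2121

13160.2121 $


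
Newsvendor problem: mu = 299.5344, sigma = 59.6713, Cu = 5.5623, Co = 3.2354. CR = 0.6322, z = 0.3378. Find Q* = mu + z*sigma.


CR = Cu/(Cu+Co) = 5.5623/(5.5623+3.2354) = 0.6322
z = 0.3378
Q* = 299.5344 + 0.3378 * 59.6713 = 319.6914

319.6914 units


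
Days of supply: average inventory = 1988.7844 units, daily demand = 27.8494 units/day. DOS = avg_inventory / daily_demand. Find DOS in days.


DOS = 1988.7844 / 27.8494 = 71.4121

71.4121 days


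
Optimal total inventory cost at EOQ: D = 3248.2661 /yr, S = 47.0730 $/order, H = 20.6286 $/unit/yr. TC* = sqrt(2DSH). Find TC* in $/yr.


2*D*S*H = 6308458.1632
TC* = sqrt(6308458.1632) = 2511.6644

2511.6644 $/yr


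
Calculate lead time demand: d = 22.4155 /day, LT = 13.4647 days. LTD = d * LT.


LTD = 22.4155 * 13.4647 = 301.8180

301.8180 units


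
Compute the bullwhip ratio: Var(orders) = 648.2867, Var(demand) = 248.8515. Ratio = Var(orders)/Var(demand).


BW = 648.2867 / 248.8515 = 2.6051

2.6051


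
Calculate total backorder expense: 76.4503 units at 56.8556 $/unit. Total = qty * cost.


Total = 76.4503 * 56.8556 = 4346.6277

4346.6277 $


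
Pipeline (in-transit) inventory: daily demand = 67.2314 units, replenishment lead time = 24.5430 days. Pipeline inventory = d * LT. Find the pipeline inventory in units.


Pipeline = 67.2314 * 24.5430 = 1650.0603

1650.0603 units


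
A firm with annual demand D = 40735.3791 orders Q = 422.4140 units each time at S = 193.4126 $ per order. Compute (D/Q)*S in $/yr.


Number of orders = D/Q = 96.4347
Cost = 96.4347 * 193.4126 = 18651.6914

18651.6914 $/yr


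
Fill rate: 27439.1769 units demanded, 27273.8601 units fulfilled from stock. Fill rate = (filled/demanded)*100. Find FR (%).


FR = 27273.8601 / 27439.1769 * 100 = 99.3975

99.3975%


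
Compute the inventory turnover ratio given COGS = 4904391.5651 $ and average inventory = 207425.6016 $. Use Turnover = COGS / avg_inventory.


Turnover = 4904391.5651 / 207425.6016 = 23.6441

23.6441


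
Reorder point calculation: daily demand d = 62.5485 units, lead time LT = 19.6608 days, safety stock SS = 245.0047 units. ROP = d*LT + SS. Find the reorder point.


d*LT = 62.5485 * 19.6608 = 1229.7535
ROP = 1229.7535 + 245.0047 = 1474.7582

1474.7582 units


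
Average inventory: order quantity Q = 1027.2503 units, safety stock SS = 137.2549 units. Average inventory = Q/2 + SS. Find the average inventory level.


Q/2 = 513.6251
Avg = 513.6251 + 137.2549 = 650.8800

650.8800 units


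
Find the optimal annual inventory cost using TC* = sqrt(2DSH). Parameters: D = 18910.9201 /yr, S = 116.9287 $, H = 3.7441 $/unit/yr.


2*D*S*H = 16558127.2674
TC* = sqrt(16558127.2674) = 4069.1679

4069.1679 $/yr


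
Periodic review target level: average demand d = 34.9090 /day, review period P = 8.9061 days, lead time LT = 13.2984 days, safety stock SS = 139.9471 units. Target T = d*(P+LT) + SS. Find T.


P + LT = 22.2045
d*(P+LT) = 34.9090 * 22.2045 = 775.1369
T = 775.1369 + 139.9471 = 915.0840

915.0840 units


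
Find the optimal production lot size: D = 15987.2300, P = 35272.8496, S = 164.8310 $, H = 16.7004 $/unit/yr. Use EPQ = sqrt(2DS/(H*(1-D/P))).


1 - D/P = 1 - 0.4532 = 0.5468
H*(1-D/P) = 9.1310
2DS = 5270382.2163
EPQ = sqrt(577194.5066) = 759.7332

759.7332 units


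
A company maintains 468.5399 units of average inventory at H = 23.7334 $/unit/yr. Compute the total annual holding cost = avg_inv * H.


Cost = 468.5399 * 23.7334 = 11120.0449

11120.0449 $/yr


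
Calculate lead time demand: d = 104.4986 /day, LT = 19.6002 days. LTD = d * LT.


LTD = 104.4986 * 19.6002 = 2048.1935

2048.1935 units


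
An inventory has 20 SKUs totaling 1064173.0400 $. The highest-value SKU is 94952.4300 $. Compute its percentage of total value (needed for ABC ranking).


Top item = 94952.4300
Total = 1064173.0400
Percentage = 94952.4300 / 1064173.0400 * 100 = 8.9226

8.9226%


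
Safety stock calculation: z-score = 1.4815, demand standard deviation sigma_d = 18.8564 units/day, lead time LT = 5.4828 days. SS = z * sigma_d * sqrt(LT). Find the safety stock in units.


sqrt(LT) = sqrt(5.4828) = 2.3415
SS = 1.4815 * 18.8564 * 2.3415 = 65.4126

65.4126 units


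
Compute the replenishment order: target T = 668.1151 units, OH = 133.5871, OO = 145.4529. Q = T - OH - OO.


Inventory position = OH + OO = 133.5871 + 145.4529 = 279.0400
Q = 668.1151 - 279.0400 = 389.0751

389.0751 units


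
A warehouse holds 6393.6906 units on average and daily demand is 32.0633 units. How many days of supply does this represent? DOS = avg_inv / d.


DOS = 6393.6906 / 32.0633 = 199.4084

199.4084 days


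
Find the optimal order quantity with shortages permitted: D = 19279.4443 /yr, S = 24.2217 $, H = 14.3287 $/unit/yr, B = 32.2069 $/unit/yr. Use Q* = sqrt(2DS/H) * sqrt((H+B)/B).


sqrt(2DS/H) = 255.3061
sqrt((H+B)/B) = 1.2020
Q* = 255.3061 * 1.2020 = 306.8876

306.8876 units


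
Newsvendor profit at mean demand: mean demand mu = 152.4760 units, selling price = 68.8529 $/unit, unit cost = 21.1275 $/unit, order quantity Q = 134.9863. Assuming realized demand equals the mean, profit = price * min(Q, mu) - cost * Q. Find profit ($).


Sales at mu = min(134.9863, 152.4760) = 134.9863
Revenue = 68.8529 * 134.9863 = 9294.1982
Total cost = 21.1275 * 134.9863 = 2851.9231
Profit = 9294.1982 - 2851.9231 = 6442.2752

6442.2752 $


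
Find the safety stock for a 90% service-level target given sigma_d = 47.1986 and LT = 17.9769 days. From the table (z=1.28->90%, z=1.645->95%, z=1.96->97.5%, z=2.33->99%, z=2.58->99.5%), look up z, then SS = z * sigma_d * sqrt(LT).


From the table, SL = 90% corresponds to z = 1.28
sqrt(LT) = sqrt(17.9769) = 4.2399
SS = 1.28 * 47.1986 * 4.2399 = 256.1513

256.1513 units


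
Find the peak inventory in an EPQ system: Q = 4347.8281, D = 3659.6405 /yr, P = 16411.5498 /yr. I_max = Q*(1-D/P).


D/P = 0.2230
1 - D/P = 0.7770
I_max = 4347.8281 * 0.7770 = 3378.2982

3378.2982 units


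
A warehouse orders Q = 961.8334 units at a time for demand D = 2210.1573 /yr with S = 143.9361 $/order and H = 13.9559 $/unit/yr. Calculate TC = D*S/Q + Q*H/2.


Ordering cost = D*S/Q = 330.7448
Holding cost = Q*H/2 = 6711.6254
TC = 330.7448 + 6711.6254 = 7042.3702

7042.3702 $/yr


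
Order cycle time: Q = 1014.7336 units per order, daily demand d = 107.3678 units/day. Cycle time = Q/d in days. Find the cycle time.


Cycle = 1014.7336 / 107.3678 = 9.4510

9.4510 days


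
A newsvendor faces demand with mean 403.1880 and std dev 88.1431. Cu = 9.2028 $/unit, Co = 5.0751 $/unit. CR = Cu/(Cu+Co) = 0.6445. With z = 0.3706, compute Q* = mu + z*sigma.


CR = Cu/(Cu+Co) = 9.2028/(9.2028+5.0751) = 0.6445
z = 0.3706
Q* = 403.1880 + 0.3706 * 88.1431 = 435.8538

435.8538 units


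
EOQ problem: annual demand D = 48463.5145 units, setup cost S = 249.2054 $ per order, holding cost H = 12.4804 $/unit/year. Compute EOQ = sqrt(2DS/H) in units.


2*D*S = 2 * 48463.5145 * 249.2054 = 24154739.0328
2*D*S/H = 1935413.8515
EOQ = sqrt(1935413.8515) = 1391.1915

1391.1915 units


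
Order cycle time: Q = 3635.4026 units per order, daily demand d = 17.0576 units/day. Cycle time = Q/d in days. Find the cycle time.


Cycle = 3635.4026 / 17.0576 = 213.1251

213.1251 days


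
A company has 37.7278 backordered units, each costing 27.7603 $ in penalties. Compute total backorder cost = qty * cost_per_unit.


Total = 37.7278 * 27.7603 = 1047.3350

1047.3350 $


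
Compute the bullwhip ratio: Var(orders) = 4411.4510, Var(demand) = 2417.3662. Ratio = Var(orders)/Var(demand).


BW = 4411.4510 / 2417.3662 = 1.8249

1.8249


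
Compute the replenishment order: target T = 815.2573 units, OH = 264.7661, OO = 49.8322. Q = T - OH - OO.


Inventory position = OH + OO = 264.7661 + 49.8322 = 314.5983
Q = 815.2573 - 314.5983 = 500.6590

500.6590 units


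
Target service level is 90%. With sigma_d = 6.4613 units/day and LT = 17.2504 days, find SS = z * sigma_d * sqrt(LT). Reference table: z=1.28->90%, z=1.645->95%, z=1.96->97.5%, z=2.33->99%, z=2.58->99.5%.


From the table, SL = 90% corresponds to z = 1.28
sqrt(LT) = sqrt(17.2504) = 4.1534
SS = 1.28 * 6.4613 * 4.1534 = 34.3502

34.3502 units


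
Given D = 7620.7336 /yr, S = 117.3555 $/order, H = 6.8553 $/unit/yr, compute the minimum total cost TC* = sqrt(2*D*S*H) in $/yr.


2*D*S*H = 12261869.4783
TC* = sqrt(12261869.4783) = 3501.6952

3501.6952 $/yr


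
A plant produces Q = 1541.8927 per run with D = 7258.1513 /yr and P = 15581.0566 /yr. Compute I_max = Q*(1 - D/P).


D/P = 0.4658
1 - D/P = 0.5342
I_max = 1541.8927 * 0.5342 = 823.6301

823.6301 units


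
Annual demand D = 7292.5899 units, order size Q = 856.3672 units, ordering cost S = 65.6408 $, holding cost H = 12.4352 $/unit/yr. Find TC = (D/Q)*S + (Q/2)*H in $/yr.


Ordering cost = D*S/Q = 558.9792
Holding cost = Q*H/2 = 5324.5487
TC = 558.9792 + 5324.5487 = 5883.5279

5883.5279 $/yr


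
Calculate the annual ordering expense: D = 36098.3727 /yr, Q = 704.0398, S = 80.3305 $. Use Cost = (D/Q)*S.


Number of orders = D/Q = 51.2732
Cost = 51.2732 * 80.3305 = 4118.8017

4118.8017 $/yr


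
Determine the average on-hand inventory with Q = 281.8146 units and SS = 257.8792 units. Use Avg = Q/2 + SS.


Q/2 = 140.9073
Avg = 140.9073 + 257.8792 = 398.7865

398.7865 units


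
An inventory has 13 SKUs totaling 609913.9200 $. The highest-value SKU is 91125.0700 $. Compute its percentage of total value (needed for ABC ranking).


Top item = 91125.0700
Total = 609913.9200
Percentage = 91125.0700 / 609913.9200 * 100 = 14.9406

14.9406%


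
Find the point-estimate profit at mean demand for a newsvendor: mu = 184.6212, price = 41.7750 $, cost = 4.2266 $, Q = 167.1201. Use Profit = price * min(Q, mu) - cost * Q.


Sales at mu = min(167.1201, 184.6212) = 167.1201
Revenue = 41.7750 * 167.1201 = 6981.4422
Total cost = 4.2266 * 167.1201 = 706.3498
Profit = 6981.4422 - 706.3498 = 6275.0924

6275.0924 $


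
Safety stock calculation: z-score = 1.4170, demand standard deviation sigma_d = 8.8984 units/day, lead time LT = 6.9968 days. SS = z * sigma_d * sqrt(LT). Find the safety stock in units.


sqrt(LT) = sqrt(6.9968) = 2.6451
SS = 1.4170 * 8.8984 * 2.6451 = 33.3527

33.3527 units


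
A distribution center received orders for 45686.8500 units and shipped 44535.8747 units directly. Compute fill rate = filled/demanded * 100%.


FR = 44535.8747 / 45686.8500 * 100 = 97.4807

97.4807%


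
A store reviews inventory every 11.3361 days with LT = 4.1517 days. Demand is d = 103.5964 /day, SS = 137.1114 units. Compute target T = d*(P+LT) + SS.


P + LT = 15.4878
d*(P+LT) = 103.5964 * 15.4878 = 1604.4803
T = 1604.4803 + 137.1114 = 1741.5917

1741.5917 units


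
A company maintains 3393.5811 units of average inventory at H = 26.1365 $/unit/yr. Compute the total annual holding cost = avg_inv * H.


Cost = 3393.5811 * 26.1365 = 88696.3324

88696.3324 $/yr


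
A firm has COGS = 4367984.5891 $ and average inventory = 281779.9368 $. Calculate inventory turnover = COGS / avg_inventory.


Turnover = 4367984.5891 / 281779.9368 = 15.5014

15.5014


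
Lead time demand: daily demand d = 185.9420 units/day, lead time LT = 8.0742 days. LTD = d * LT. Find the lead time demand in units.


LTD = 185.9420 * 8.0742 = 1501.3329

1501.3329 units


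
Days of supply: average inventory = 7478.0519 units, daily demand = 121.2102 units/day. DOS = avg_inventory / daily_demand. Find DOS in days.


DOS = 7478.0519 / 121.2102 = 61.6949

61.6949 days


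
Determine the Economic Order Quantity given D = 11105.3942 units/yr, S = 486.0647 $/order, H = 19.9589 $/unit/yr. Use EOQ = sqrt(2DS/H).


2*D*S = 2 * 11105.3942 * 486.0647 = 10795880.2004
2*D*S/H = 540905.5710
EOQ = sqrt(540905.5710) = 735.4628

735.4628 units


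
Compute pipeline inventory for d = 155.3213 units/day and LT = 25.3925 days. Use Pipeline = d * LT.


Pipeline = 155.3213 * 25.3925 = 3943.9961

3943.9961 units


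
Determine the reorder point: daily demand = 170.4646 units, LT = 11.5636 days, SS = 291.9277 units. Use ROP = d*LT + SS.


d*LT = 170.4646 * 11.5636 = 1971.1844
ROP = 1971.1844 + 291.9277 = 2263.1121

2263.1121 units


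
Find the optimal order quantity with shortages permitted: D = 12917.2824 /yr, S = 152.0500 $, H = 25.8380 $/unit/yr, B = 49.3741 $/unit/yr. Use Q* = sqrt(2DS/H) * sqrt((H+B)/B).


sqrt(2DS/H) = 389.9100
sqrt((H+B)/B) = 1.2342
Q* = 389.9100 * 1.2342 = 481.2365

481.2365 units


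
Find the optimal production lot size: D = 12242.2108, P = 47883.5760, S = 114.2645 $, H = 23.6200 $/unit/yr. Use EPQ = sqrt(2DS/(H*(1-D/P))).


1 - D/P = 1 - 0.2557 = 0.7443
H*(1-D/P) = 17.5812
2DS = 2797700.1919
EPQ = sqrt(159130.5358) = 398.9117

398.9117 units


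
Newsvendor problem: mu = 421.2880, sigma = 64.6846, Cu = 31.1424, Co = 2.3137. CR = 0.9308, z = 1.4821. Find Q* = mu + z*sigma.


CR = Cu/(Cu+Co) = 31.1424/(31.1424+2.3137) = 0.9308
z = 1.4821
Q* = 421.2880 + 1.4821 * 64.6846 = 517.1570

517.1570 units


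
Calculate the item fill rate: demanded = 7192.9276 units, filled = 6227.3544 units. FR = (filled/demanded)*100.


FR = 6227.3544 / 7192.9276 * 100 = 86.5761

86.5761%


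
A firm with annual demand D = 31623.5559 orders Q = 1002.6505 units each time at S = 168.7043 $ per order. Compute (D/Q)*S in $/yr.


Number of orders = D/Q = 31.5400
Cost = 31.5400 * 168.7043 = 5320.9267

5320.9267 $/yr


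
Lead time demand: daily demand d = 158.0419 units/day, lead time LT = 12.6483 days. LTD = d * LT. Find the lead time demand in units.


LTD = 158.0419 * 12.6483 = 1998.9614

1998.9614 units


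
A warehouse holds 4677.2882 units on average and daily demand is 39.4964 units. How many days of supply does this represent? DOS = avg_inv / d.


DOS = 4677.2882 / 39.4964 = 118.4232

118.4232 days


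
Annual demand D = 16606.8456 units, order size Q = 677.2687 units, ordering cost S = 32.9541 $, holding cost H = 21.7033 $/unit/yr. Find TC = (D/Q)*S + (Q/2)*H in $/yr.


Ordering cost = D*S/Q = 808.0451
Holding cost = Q*H/2 = 7349.4829
TC = 808.0451 + 7349.4829 = 8157.5280

8157.5280 $/yr


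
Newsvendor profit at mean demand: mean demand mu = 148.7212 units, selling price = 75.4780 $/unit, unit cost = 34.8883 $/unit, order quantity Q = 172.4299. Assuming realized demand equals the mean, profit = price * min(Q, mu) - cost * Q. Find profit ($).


Sales at mu = min(172.4299, 148.7212) = 148.7212
Revenue = 75.4780 * 148.7212 = 11225.1787
Total cost = 34.8883 * 172.4299 = 6015.7861
Profit = 11225.1787 - 6015.7861 = 5209.3927

5209.3927 $


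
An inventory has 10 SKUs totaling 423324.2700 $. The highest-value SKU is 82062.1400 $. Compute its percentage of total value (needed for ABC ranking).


Top item = 82062.1400
Total = 423324.2700
Percentage = 82062.1400 / 423324.2700 * 100 = 19.3852

19.3852%


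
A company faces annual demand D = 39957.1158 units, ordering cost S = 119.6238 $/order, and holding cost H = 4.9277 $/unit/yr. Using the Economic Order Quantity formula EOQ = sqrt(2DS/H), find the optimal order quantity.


2*D*S = 2 * 39957.1158 * 119.6238 = 9559644.0581
2*D*S/H = 1939980.9359
EOQ = sqrt(1939980.9359) = 1392.8320

1392.8320 units


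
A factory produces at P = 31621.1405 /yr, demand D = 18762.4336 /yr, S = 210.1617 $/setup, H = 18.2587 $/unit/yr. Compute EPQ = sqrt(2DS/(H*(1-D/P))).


1 - D/P = 1 - 0.5934 = 0.4066
H*(1-D/P) = 7.4249
2DS = 7886289.8830
EPQ = sqrt(1062143.3062) = 1030.6034

1030.6034 units


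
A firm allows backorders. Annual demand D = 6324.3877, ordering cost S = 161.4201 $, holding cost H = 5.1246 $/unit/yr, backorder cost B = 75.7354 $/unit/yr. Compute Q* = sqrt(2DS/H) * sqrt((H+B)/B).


sqrt(2DS/H) = 631.2088
sqrt((H+B)/B) = 1.0333
Q* = 631.2088 * 1.0333 = 652.2145

652.2145 units


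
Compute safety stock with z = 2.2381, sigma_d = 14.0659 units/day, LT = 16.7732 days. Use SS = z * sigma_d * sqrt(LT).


sqrt(LT) = sqrt(16.7732) = 4.0955
SS = 2.2381 * 14.0659 * 4.0955 = 128.9303

128.9303 units


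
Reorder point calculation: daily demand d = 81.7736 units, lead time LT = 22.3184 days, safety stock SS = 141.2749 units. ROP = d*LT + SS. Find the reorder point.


d*LT = 81.7736 * 22.3184 = 1825.0559
ROP = 1825.0559 + 141.2749 = 1966.3308

1966.3308 units


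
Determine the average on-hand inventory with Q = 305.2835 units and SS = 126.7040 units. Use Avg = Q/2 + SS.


Q/2 = 152.6418
Avg = 152.6418 + 126.7040 = 279.3458

279.3458 units


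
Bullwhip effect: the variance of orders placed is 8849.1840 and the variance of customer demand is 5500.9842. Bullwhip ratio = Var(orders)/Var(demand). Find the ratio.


BW = 8849.1840 / 5500.9842 = 1.6087

1.6087


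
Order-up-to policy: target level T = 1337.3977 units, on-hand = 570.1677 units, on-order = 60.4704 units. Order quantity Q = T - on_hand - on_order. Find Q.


Inventory position = OH + OO = 570.1677 + 60.4704 = 630.6381
Q = 1337.3977 - 630.6381 = 706.7596

706.7596 units


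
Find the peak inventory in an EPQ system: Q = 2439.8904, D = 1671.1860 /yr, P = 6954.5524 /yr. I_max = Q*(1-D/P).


D/P = 0.2403
1 - D/P = 0.7597
I_max = 2439.8904 * 0.7597 = 1853.5823

1853.5823 units


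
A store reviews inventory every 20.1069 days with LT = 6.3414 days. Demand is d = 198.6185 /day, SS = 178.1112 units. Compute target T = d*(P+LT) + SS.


P + LT = 26.4483
d*(P+LT) = 198.6185 * 26.4483 = 5253.1217
T = 5253.1217 + 178.1112 = 5431.2329

5431.2329 units


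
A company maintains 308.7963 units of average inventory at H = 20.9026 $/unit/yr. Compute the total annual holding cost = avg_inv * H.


Cost = 308.7963 * 20.9026 = 6454.6455

6454.6455 $/yr


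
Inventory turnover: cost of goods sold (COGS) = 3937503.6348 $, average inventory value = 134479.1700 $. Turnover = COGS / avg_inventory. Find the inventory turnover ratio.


Turnover = 3937503.6348 / 134479.1700 = 29.2797

29.2797


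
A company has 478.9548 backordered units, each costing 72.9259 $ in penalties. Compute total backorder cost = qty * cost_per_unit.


Total = 478.9548 * 72.9259 = 34928.2098

34928.2098 $


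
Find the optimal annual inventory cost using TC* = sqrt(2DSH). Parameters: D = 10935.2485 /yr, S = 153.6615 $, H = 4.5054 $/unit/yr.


2*D*S*H = 15141087.7147
TC* = sqrt(15141087.7147) = 3891.1551

3891.1551 $/yr


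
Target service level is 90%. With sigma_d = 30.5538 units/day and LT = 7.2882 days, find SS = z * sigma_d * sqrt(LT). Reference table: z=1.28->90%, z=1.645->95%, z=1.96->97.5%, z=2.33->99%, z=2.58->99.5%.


From the table, SL = 90% corresponds to z = 1.28
sqrt(LT) = sqrt(7.2882) = 2.6997
SS = 1.28 * 30.5538 * 2.6997 = 105.5809

105.5809 units


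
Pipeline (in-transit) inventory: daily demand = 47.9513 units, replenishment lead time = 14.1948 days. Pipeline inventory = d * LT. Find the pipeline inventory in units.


Pipeline = 47.9513 * 14.1948 = 680.6591

680.6591 units


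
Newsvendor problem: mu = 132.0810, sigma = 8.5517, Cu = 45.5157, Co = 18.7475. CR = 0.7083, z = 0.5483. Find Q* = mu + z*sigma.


CR = Cu/(Cu+Co) = 45.5157/(45.5157+18.7475) = 0.7083
z = 0.5483
Q* = 132.0810 + 0.5483 * 8.5517 = 136.7699

136.7699 units


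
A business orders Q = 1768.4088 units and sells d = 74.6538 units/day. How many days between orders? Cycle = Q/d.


Cycle = 1768.4088 / 74.6538 = 23.6881

23.6881 days


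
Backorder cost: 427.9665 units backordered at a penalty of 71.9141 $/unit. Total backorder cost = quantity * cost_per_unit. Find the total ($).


Total = 427.9665 * 71.9141 = 30776.8257

30776.8257 $


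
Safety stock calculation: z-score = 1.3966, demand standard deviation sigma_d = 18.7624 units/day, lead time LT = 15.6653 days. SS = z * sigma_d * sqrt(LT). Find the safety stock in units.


sqrt(LT) = sqrt(15.6653) = 3.9579
SS = 1.3966 * 18.7624 * 3.9579 = 103.7122

103.7122 units


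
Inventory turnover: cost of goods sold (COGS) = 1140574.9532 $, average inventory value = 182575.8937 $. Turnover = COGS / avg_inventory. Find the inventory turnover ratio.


Turnover = 1140574.9532 / 182575.8937 = 6.2471

6.2471


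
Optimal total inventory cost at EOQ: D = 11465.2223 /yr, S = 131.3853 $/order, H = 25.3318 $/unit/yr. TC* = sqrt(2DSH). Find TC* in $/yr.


2*D*S*H = 76317705.1778
TC* = sqrt(76317705.1778) = 8736.0005

8736.0005 $/yr


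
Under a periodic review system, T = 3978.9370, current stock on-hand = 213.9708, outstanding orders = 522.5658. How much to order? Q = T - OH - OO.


Inventory position = OH + OO = 213.9708 + 522.5658 = 736.5366
Q = 3978.9370 - 736.5366 = 3242.4004

3242.4004 units


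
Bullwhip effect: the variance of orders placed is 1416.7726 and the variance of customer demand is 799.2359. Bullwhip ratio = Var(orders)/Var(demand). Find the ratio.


BW = 1416.7726 / 799.2359 = 1.7727

1.7727


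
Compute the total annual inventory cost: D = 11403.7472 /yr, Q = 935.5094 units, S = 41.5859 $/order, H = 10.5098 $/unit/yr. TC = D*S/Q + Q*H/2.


Ordering cost = D*S/Q = 506.9271
Holding cost = Q*H/2 = 4916.0083
TC = 506.9271 + 4916.0083 = 5422.9355

5422.9355 $/yr


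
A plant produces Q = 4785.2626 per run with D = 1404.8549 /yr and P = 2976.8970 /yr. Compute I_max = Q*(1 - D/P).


D/P = 0.4719
1 - D/P = 0.5281
I_max = 4785.2626 * 0.5281 = 2527.0052

2527.0052 units


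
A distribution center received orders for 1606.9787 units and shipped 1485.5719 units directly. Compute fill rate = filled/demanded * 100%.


FR = 1485.5719 / 1606.9787 * 100 = 92.4450

92.4450%


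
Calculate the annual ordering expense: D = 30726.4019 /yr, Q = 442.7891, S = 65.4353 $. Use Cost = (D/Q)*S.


Number of orders = D/Q = 69.3929
Cost = 69.3929 * 65.4353 = 4540.7426

4540.7426 $/yr


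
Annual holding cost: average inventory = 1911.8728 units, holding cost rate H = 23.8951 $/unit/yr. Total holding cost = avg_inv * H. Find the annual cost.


Cost = 1911.8728 * 23.8951 = 45684.3917

45684.3917 $/yr


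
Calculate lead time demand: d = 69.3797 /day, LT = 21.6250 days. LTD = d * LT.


LTD = 69.3797 * 21.6250 = 1500.3360

1500.3360 units


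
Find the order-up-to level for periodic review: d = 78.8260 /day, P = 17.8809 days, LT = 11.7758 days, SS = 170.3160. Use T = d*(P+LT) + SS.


P + LT = 29.6567
d*(P+LT) = 78.8260 * 29.6567 = 2337.7190
T = 2337.7190 + 170.3160 = 2508.0350

2508.0350 units


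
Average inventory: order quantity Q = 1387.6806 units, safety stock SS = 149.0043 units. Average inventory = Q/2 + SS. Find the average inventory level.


Q/2 = 693.8403
Avg = 693.8403 + 149.0043 = 842.8446

842.8446 units


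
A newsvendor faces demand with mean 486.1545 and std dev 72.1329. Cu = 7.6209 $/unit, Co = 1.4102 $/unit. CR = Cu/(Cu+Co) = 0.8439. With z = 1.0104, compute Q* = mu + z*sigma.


CR = Cu/(Cu+Co) = 7.6209/(7.6209+1.4102) = 0.8439
z = 1.0104
Q* = 486.1545 + 1.0104 * 72.1329 = 559.0376

559.0376 units


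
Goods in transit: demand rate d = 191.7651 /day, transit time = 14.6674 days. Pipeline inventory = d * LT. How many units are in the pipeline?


Pipeline = 191.7651 * 14.6674 = 2812.6954

2812.6954 units


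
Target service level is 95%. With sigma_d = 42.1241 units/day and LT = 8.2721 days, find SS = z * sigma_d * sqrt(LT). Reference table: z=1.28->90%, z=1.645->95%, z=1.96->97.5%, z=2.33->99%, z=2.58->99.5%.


From the table, SL = 95% corresponds to z = 1.645
sqrt(LT) = sqrt(8.2721) = 2.8761
SS = 1.645 * 42.1241 * 2.8761 = 199.2987

199.2987 units


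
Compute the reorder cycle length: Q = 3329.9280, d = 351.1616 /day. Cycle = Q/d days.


Cycle = 3329.9280 / 351.1616 = 9.4826

9.4826 days


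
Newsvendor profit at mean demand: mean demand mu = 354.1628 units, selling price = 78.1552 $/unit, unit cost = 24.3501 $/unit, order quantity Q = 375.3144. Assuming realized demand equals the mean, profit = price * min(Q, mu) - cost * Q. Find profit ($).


Sales at mu = min(375.3144, 354.1628) = 354.1628
Revenue = 78.1552 * 354.1628 = 27679.6645
Total cost = 24.3501 * 375.3144 = 9138.9432
Profit = 27679.6645 - 9138.9432 = 18540.7213

18540.7213 $


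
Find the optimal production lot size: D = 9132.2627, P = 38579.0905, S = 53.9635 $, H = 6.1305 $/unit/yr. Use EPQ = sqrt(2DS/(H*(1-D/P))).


1 - D/P = 1 - 0.2367 = 0.7633
H*(1-D/P) = 4.6793
2DS = 985617.7164
EPQ = sqrt(210632.8348) = 458.9475

458.9475 units


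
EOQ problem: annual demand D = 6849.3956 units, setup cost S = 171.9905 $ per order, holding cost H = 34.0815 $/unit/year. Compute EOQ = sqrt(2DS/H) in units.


2*D*S = 2 * 6849.3956 * 171.9905 = 2356061.9479
2*D*S/H = 69130.2304
EOQ = sqrt(69130.2304) = 262.9263

262.9263 units


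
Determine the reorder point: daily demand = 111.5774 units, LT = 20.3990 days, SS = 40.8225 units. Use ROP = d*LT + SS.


d*LT = 111.5774 * 20.3990 = 2276.0674
ROP = 2276.0674 + 40.8225 = 2316.8899

2316.8899 units


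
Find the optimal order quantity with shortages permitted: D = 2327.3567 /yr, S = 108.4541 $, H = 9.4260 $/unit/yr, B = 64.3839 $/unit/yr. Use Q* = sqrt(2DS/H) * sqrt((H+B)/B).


sqrt(2DS/H) = 231.4226
sqrt((H+B)/B) = 1.0707
Q* = 231.4226 * 1.0707 = 247.7847

247.7847 units


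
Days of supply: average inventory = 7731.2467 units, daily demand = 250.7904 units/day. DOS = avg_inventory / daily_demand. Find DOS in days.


DOS = 7731.2467 / 250.7904 = 30.8275

30.8275 days


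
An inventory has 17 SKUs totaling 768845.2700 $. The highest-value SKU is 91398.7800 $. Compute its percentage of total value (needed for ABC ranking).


Top item = 91398.7800
Total = 768845.2700
Percentage = 91398.7800 / 768845.2700 * 100 = 11.8878

11.8878%


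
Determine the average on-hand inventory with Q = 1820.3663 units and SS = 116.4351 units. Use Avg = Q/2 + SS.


Q/2 = 910.1831
Avg = 910.1831 + 116.4351 = 1026.6182

1026.6182 units


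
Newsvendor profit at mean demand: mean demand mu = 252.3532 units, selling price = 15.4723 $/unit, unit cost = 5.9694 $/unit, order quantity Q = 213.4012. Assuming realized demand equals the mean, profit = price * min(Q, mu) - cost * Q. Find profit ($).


Sales at mu = min(213.4012, 252.3532) = 213.4012
Revenue = 15.4723 * 213.4012 = 3301.8074
Total cost = 5.9694 * 213.4012 = 1273.8771
Profit = 3301.8074 - 1273.8771 = 2027.9303

2027.9303 $


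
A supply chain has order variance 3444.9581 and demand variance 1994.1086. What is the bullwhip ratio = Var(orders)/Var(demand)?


BW = 3444.9581 / 1994.1086 = 1.7276

1.7276


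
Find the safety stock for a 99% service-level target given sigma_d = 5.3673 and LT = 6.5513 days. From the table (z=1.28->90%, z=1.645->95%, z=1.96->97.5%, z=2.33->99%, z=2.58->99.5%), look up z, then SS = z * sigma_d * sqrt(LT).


From the table, SL = 99% corresponds to z = 2.33
sqrt(LT) = sqrt(6.5513) = 2.5596
SS = 2.33 * 5.3673 * 2.5596 = 32.0093

32.0093 units


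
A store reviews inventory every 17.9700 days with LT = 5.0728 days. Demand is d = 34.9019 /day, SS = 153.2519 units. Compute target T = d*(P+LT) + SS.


P + LT = 23.0428
d*(P+LT) = 34.9019 * 23.0428 = 804.2375
T = 804.2375 + 153.2519 = 957.4894

957.4894 units


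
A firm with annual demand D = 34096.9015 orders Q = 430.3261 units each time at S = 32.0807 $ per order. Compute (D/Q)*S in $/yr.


Number of orders = D/Q = 79.2350
Cost = 79.2350 * 32.0807 = 2541.9152

2541.9152 $/yr


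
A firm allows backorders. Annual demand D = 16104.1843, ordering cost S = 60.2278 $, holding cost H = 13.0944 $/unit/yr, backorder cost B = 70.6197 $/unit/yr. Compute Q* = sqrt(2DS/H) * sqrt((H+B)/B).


sqrt(2DS/H) = 384.8930
sqrt((H+B)/B) = 1.0888
Q* = 384.8930 * 1.0888 = 419.0602

419.0602 units


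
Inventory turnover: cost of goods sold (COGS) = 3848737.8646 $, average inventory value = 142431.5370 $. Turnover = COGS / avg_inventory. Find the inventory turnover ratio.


Turnover = 3848737.8646 / 142431.5370 = 27.0217

27.0217


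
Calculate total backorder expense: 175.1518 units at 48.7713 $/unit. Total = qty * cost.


Total = 175.1518 * 48.7713 = 8542.3810

8542.3810 $


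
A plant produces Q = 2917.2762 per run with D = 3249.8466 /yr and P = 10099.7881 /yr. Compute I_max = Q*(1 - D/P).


D/P = 0.3218
1 - D/P = 0.6782
I_max = 2917.2762 * 0.6782 = 1978.5733

1978.5733 units


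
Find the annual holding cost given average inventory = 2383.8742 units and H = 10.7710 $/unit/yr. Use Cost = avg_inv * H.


Cost = 2383.8742 * 10.7710 = 25676.7090

25676.7090 $/yr


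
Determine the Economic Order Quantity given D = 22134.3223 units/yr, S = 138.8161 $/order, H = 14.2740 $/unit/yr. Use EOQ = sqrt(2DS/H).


2*D*S = 2 * 22134.3223 * 138.8161 = 6145200.5957
2*D*S/H = 430517.0657
EOQ = sqrt(430517.0657) = 656.1380

656.1380 units
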